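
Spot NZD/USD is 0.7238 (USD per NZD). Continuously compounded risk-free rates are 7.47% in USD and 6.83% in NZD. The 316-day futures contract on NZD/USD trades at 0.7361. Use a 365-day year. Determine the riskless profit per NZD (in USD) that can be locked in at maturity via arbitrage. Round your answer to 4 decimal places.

Fair futures: F* = S·e^(carry·T), with carry = (r_USD − r_NZD) = 0.0747 − 0.0683 = 0.0064
F* = 0.7238 · e^(0.0064 × 316/365) = 0.7238 · e^0.005541 = 0.7238 × 1.005556 = 0.7278
Market 0.7361 > fair 0.7278: forward overpriced → cash-and-carry (buy spot, short the forward).
At maturity, profit = |F_mkt − F*| = |0.7361 − 0.7278| = 0.0083 per NZD (in USD)

0.0083 per NZD (in USD)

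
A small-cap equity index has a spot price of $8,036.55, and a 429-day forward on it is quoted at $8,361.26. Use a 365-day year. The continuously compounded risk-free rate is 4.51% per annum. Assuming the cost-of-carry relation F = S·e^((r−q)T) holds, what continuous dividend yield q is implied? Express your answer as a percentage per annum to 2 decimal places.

From F = S·e^((r−q)T): (r − q) = ln(F/S)/T
ln(8361.26/8036.55) = ln(1.040404) = 0.039609
(r − q) = 0.039609 / (429/365) = 0.033700
q = r − ln(F/S)/T = 0.0451 − 0.033700 = 0.011400
q = 1.14%

1.14%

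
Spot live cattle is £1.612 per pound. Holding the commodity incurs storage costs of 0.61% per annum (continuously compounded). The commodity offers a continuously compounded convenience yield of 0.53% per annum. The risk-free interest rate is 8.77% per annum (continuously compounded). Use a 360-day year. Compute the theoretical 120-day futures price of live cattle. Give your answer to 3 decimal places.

£1.660 per pound

Net carry = r + u − y = 0.0877 + 0.0061 − 0.0053 = 0.0885
F = S·e^((r+u−y)T) = 1.612 · e^(0.0885 × 120/360) = 1.612 · e^0.029500
= 1.612 × 1.029939 = £1.660 per pound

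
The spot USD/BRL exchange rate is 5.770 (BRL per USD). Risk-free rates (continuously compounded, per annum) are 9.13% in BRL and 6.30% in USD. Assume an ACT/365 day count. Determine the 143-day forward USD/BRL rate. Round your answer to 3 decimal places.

5.834

F = S·e^((r_BRL − r_USD)T) = 5.770 · e^((0.0913 − 0.0630) × 143/365)
= 5.770 · e^0.011087 = 5.770 × 1.011149
F = 5.834 BRL per USD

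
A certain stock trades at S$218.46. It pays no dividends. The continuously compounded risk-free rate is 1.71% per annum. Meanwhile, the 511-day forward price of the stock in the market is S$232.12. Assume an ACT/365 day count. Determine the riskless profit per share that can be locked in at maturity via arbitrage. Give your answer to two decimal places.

Fair forward: F* = S·e^(carry·T), with carry = r = 0.0171
F* = 218.46 · e^(0.0171 × 511/365) = 218.46 · e^0.023940 = 218.46 × 1.024229 = S$223.7531
Market S$232.12 > fair S$223.7531: forward overpriced → cash-and-carry (buy spot, short the forward).
At maturity, profit = |F_mkt − F*| = |232.12 − 223.7531| = S$8.37 per share

S$8.37 per share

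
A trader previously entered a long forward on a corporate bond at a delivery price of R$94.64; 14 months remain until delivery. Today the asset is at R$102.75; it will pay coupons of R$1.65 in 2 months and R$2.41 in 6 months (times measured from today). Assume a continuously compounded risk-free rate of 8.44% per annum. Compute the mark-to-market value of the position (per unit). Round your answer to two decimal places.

R$13.05

PV(remaining coupons) I = 1.65·e^(−0.0844·2/12) + 2.41·e^(−0.0844·6/12) = 3.9374
Current forward F = (S − I)·e^(rT) = (102.75 − 3.9374)·e^(0.0844·14/12) = 98.8126 × 1.103478 = 109.0375
Value (long) = (F − K)·e^(−rT) = (109.0375 − 94.64) × 0.906226 = 13.0474
Value = R$13.05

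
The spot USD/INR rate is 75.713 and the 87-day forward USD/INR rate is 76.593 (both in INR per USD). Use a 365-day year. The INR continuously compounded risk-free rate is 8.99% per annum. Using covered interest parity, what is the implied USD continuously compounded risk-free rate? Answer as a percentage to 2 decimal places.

F = S·e^((r_INR − r_USD)T) ⇒ r_USD = r_INR − ln(F/S)/T
ln(76.593/75.713) = 0.011556; /(87/365) = 0.048482
r_USD = 0.0899 − 0.048482 = 0.041418
r_USD = 4.14%

4.14%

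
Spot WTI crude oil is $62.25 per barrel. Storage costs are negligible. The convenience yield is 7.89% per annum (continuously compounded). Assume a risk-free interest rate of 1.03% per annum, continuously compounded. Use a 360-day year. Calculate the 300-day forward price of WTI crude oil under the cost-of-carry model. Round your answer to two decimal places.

$58.79 per barrel

Net carry = r + u − y = 0.0103 + 0.0000 − 0.0789 = -0.0686
F = S·e^((r+u−y)T) = 62.25 · e^(-0.0686 × 300/360) = 62.25 · e^-0.057167
= 62.25 × 0.944436 = $58.79 per barrel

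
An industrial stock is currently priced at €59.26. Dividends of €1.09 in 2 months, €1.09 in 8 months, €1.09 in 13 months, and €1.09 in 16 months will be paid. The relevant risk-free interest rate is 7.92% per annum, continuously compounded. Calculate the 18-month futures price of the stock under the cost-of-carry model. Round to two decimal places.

€62.13

PV(dividends) I = 1.09·e^(−0.0792·2/12) + 1.09·e^(−0.0792·8/12) + 1.09·e^(−0.0792·13/12) + 1.09·e^(−0.0792·16/12)
I = 1.0757 + 1.0339 + 1.0004 + 0.9808 = 4.0908
F = (S − I)·e^(rT) = (59.26 − 4.0908) · e^(0.0792·18/12)
= 55.1692 · e^0.118800 = 55.1692 × 1.126145 = €62.13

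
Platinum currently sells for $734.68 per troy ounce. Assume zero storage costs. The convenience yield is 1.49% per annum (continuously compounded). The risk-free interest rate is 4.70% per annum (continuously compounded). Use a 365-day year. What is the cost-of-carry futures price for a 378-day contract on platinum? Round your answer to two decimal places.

Net carry = r + u − y = 0.0470 + 0.0000 − 0.0149 = 0.0321
F = S·e^((r+u−y)T) = 734.68 · e^(0.0321 × 378/365) = 734.68 · e^0.033243
= 734.68 × 1.033802 = $759.51 per troy ounce

$759.51 per troy ounce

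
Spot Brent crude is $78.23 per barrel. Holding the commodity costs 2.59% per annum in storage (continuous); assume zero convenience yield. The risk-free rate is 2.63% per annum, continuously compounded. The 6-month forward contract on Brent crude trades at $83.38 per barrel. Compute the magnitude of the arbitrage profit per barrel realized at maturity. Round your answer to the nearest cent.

$3.08 per barrel

Fair forward: F* = S·e^(carry·T), with carry = (r + u) = 0.0263 + 0.0259 = 0.0522
F* = 78.23 · e^(0.0522 × 6/12) = 78.23 · e^0.026100 = 78.23 × 1.026444 = $80.2987
Market $83.38 > fair $80.2987: forward overpriced → cash-and-carry (buy spot, short the forward).
At maturity, profit = |F_mkt − F*| = |83.38 − 80.2987| = $3.08 per barrel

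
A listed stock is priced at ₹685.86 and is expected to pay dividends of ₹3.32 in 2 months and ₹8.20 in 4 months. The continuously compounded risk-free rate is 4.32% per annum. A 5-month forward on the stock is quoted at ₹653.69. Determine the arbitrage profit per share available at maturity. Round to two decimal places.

PV(dividends) I = 3.32·e^(−0.0432·2/12) + 8.20·e^(−0.0432·4/12) = 11.3789
Fair forward F* = (S − I)·e^(rT) = (685.86 − 11.3789)·e^0.018000 = 674.4811 × 1.018163 = 686.7317
Market ₹653.69 < fair 686.7317: forward underpriced → reverse cash-and-carry (short the stock, invest proceeds at r, pay the dividends, go long the forward).
Profit at T = |F_mkt − F*| = |653.69 − 686.7317| = ₹33.04 per share

₹33.04 per share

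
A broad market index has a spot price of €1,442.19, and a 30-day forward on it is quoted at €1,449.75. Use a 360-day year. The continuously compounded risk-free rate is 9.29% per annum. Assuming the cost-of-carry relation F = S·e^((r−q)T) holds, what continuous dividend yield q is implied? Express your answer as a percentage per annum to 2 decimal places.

3.02%

From F = S·e^((r−q)T): (r − q) = ln(F/S)/T
ln(1449.75/1442.19) = ln(1.005242) = 0.005228
(r − q) = 0.005228 / (30/360) = 0.062736
q = r − ln(F/S)/T = 0.0929 − 0.062736 = 0.030164
q = 3.02%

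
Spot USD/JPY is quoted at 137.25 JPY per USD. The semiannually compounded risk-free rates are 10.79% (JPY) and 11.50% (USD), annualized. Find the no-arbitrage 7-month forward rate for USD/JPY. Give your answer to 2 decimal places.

136.71

By covered interest parity, F = S · (1+r_JPY/2)^(2T) / (1+r_USD/2)^(2T)
= 137.25 × 1.063221 / 1.067400 = 137.25 × 0.996085
F = 136.71 JPY per USD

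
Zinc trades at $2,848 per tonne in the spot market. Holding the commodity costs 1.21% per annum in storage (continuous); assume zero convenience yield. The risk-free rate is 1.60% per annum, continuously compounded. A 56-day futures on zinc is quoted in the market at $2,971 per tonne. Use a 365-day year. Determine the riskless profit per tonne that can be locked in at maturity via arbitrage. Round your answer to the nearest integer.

Fair futures: F* = S·e^(carry·T), with carry = (r + u) = 0.0160 + 0.0121 = 0.0281
F* = 2848 · e^(0.0281 × 56/365) = 2848 · e^0.004311 = 2848 × 1.004320 = $2860.3034
Market $2971 > fair $2860.3034: forward overpriced → cash-and-carry (buy spot, short the forward).
At maturity, profit = |F_mkt − F*| = |2971 − 2860.3034| = $111 per tonne

$111 per tonne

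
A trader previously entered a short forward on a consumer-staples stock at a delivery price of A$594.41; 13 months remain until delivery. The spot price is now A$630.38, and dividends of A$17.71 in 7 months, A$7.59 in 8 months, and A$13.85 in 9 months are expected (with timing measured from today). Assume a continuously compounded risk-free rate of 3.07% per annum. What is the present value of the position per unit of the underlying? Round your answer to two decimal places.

PV(remaining dividends) I = 17.71·e^(−0.0307·7/12) + 7.59·e^(−0.0307·8/12) + 13.85·e^(−0.0307·9/12) = 38.3667
Current forward F = (S − I)·e^(rT) = (630.38 − 38.3667)·e^(0.0307·13/12) = 592.0133 × 1.033818 = 612.0340
Value (long) = (F − K)·e^(−rT) = (612.0340 − 594.41) × 0.967289 = 17.0475
Short position value = −(long value) = -A$17.05

-A$17.05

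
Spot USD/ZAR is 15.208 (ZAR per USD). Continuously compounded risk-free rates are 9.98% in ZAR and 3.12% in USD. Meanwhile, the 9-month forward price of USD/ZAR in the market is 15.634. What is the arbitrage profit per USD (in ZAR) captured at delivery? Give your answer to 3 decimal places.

0.377 per USD (in ZAR)

Fair forward: F* = S·e^(carry·T), with carry = (r_ZAR − r_USD) = 0.0998 − 0.0312 = 0.0686
F* = 15.208 · e^(0.0686 × 9/12) = 15.208 · e^0.051450 = 15.208 × 1.052797 = 16.0109
Market 15.634 < fair 16.0109: forward underpriced → reverse cash-and-carry (short spot, go long the forward).
At maturity, profit = |F_mkt − F*| = |15.634 − 16.0109| = 0.377 per USD (in ZAR)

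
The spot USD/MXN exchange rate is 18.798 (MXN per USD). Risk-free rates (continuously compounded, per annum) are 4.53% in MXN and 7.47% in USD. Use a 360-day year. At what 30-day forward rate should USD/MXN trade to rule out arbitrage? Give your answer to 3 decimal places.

18.752

F = S·e^((r_MXN − r_USD)T) = 18.798 · e^((0.0453 − 0.0747) × 30/360)
= 18.798 · e^-0.002450 = 18.798 × 0.997553
F = 18.752 MXN per USD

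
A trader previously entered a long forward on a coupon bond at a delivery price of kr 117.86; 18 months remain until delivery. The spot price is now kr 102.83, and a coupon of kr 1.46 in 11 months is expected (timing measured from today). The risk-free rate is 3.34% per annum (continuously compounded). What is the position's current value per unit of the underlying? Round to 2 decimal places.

PV(remaining coupons) I = 1.46·e^(−0.0334·11/12) = 1.4160
Current forward F = (S − I)·e^(rT) = (102.83 − 1.4160)·e^(0.0334·18/12) = 101.4140 × 1.051376 = 106.6242
Value (long) = (F − K)·e^(−rT) = (106.6242 − 117.86) × 0.951134 = -10.6868
Value = -kr 10.69

-kr 10.69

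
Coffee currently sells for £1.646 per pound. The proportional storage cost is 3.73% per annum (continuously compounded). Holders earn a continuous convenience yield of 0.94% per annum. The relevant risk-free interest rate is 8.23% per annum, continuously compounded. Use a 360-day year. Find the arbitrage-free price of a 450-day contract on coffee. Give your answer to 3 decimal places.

Net carry = r + u − y = 0.0823 + 0.0373 − 0.0094 = 0.1102
F = S·e^((r+u−y)T) = 1.646 · e^(0.1102 × 450/360) = 1.646 · e^0.137750
= 1.646 × 1.147689 = £1.889 per pound

£1.889 per pound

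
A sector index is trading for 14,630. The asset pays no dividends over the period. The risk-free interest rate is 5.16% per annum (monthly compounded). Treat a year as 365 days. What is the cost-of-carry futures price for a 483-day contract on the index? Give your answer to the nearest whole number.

F = S · (1+r/12)^(12T)
= 14630 × 1.070510
F = 15,662

15,662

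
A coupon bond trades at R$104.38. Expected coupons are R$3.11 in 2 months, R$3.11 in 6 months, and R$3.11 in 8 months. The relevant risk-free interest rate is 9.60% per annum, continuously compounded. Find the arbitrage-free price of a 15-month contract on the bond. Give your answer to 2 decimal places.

R$107.61

PV(coupons) I = 3.11·e^(−0.0960·2/12) + 3.11·e^(−0.0960·6/12) + 3.11·e^(−0.0960·8/12)
I = 3.0606 + 2.9642 + 2.9172 = 8.9420
F = (S − I)·e^(rT) = (104.38 − 8.9420) · e^(0.0960·15/12)
= 95.4380 · e^0.120000 = 95.4380 × 1.127497 = R$107.61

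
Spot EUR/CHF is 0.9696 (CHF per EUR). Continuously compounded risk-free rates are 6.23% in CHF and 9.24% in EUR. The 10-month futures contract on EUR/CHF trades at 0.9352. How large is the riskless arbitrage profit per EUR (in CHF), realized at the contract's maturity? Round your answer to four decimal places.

0.0104 per EUR (in CHF)

Fair futures: F* = S·e^(carry·T), with carry = (r_CHF − r_EUR) = 0.0623 − 0.0924 = -0.0301
F* = 0.9696 · e^(-0.0301 × 10/12) = 0.9696 · e^-0.025083 = 0.9696 × 0.975229 = 0.9456
Market 0.9352 < fair 0.9456: forward underpriced → reverse cash-and-carry (short spot, go long the forward).
At maturity, profit = |F_mkt − F*| = |0.9352 − 0.9456| = 0.0104 per EUR (in CHF)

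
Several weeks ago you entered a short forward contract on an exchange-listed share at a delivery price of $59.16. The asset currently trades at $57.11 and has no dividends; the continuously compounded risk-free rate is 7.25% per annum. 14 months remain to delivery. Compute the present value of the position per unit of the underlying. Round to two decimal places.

Current fair forward for the remaining 14 months: F = S·e^(r·T), r = 0.0725
F = 57.11 · e^(0.0725 × 14/12) = 57.11 × 1.088264 = 62.1508
Value of long forward = (F − K)·e^(−rT) = (62.1508 − 59.16) · e^(−0.0725·14/12)
= 2.9908 × 0.918895 = 2.75
Short position value = −(long value) = -$2.75

-$2.75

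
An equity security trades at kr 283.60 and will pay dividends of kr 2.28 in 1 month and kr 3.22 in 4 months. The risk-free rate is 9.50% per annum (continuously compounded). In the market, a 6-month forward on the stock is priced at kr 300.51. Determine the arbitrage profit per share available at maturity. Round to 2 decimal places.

kr 8.76 per share

PV(dividends) I = 2.28·e^(−0.0950·1/12) + 3.22·e^(−0.0950·4/12) = 5.3817
Fair forward F* = (S − I)·e^(rT) = (283.60 − 5.3817)·e^0.047500 = 278.2183 × 1.048646 = 291.7525
Market kr 300.51 > fair 291.7525: forward overpriced → cash-and-carry (borrow at r, buy the stock and collect the dividends, short the forward).
Profit at T = |F_mkt − F*| = |300.51 − 291.7525| = kr 8.76 per share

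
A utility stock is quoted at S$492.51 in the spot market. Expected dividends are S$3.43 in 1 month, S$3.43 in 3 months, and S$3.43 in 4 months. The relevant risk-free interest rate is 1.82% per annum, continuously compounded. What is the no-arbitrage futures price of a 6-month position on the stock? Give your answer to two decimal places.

S$486.67

PV(dividends) I = 3.43·e^(−0.0182·1/12) + 3.43·e^(−0.0182·3/12) + 3.43·e^(−0.0182·4/12)
I = 3.4248 + 3.4144 + 3.4093 = 10.2485
F = (S − I)·e^(rT) = (492.51 − 10.2485) · e^(0.0182·6/12)
= 482.2615 · e^0.009100 = 482.2615 × 1.009142 = S$486.67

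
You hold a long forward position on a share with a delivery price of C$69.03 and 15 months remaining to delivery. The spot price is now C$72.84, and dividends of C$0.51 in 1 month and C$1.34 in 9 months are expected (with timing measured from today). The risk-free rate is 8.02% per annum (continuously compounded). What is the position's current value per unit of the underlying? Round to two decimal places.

C$8.63

PV(remaining dividends) I = 0.51·e^(−0.0802·1/12) + 1.34·e^(−0.0802·9/12) = 1.7684
Current forward F = (S − I)·e^(rT) = (72.84 − 1.7684)·e^(0.0802·15/12) = 71.0716 × 1.105447 = 78.5659
Value (long) = (F − K)·e^(−rT) = (78.5659 − 69.03) × 0.904611 = 8.6263
Value = C$8.63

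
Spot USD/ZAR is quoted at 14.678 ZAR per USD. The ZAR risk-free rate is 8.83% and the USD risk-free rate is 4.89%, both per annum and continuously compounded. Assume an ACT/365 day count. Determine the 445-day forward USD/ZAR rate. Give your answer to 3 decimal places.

15.400

F = S·e^((r_ZAR − r_USD)T) = 14.678 · e^((0.0883 − 0.0489) × 445/365)
= 14.678 · e^0.048036 = 14.678 × 1.049208
F = 15.400 ZAR per USD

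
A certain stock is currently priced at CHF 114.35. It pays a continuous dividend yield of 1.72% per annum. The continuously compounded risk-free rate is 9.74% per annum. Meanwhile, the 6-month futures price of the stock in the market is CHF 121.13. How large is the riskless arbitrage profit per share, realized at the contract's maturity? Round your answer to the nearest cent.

CHF 2.10 per share

Fair futures: F* = S·e^(carry·T), with carry = (r − q) = 0.0974 − 0.0172 = 0.0802
F* = 114.35 · e^(0.0802 × 6/12) = 114.35 · e^0.040100 = 114.35 × 1.040915 = CHF 119.0286
Market CHF 121.13 > fair CHF 119.0286: forward overpriced → cash-and-carry (buy spot, short the forward).
At maturity, profit = |F_mkt − F*| = |121.13 − 119.0286| = CHF 2.10 per share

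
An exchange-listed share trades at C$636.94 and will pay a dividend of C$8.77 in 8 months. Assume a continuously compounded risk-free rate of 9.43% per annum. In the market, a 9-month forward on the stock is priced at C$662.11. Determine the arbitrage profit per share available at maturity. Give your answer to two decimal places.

C$12.67 per share

PV(dividends) I = 8.77·e^(−0.0943·8/12) = 8.2356
Fair forward F* = (S − I)·e^(rT) = (636.94 − 8.2356)·e^0.070725 = 628.7044 × 1.073286 = 674.7796
Market C$662.11 < fair 674.7796: forward underpriced → reverse cash-and-carry (short the stock, invest proceeds at r, pay the dividends, go long the forward).
Profit at T = |F_mkt − F*| = |662.11 − 674.7796| = C$12.67 per share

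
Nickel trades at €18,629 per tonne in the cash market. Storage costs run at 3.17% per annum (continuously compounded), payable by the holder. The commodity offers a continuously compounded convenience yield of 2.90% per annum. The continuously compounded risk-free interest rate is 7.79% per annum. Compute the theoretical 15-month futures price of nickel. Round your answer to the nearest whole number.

€20,604 per tonne

Net carry = r + u − y = 0.0779 + 0.0317 − 0.0290 = 0.0806
F = S·e^((r+u−y)T) = 18629 · e^(0.0806 × 15/12) = 18629 · e^0.100750
= 18629 × 1.106000 = €20,604 per tonne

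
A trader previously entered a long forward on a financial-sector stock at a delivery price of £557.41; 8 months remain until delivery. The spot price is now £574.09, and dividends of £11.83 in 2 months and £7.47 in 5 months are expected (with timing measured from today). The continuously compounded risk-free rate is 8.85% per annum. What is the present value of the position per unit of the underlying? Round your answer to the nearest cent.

£29.76

PV(remaining dividends) I = 11.83·e^(−0.0885·2/12) + 7.47·e^(−0.0885·5/12) = 18.8563
Current forward F = (S − I)·e^(rT) = (574.09 − 18.8563)·e^(0.0885·8/12) = 555.2337 × 1.060775 = 588.9780
Value (long) = (F − K)·e^(−rT) = (588.9780 − 557.41) × 0.942707 = 29.7594
Value = £29.76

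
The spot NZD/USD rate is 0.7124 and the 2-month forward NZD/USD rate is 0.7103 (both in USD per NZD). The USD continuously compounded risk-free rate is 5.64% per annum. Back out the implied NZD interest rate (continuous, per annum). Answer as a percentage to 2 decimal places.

7.41%

F = S·e^((r_USD − r_NZD)T) ⇒ r_NZD = r_USD − ln(F/S)/T
ln(0.7103/0.7124) = -0.002952; /(2/12) = -0.017712
r_NZD = 0.0564 + 0.017712 = 0.074112
r_NZD = 7.41%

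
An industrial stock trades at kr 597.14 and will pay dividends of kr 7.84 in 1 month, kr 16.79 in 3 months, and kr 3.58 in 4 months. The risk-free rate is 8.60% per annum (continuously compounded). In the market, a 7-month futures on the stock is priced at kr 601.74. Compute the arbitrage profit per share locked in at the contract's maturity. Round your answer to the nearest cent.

PV(dividends) I = 7.84·e^(−0.0860·1/12) + 16.79·e^(−0.0860·3/12) + 3.58·e^(−0.0860·4/12) = 27.6957
Fair futures F* = (S − I)·e^(rT) = (597.14 − 27.6957)·e^0.050167 = 569.4443 × 1.051447 = 598.7405
Market kr 601.74 > fair 598.7405: forward overpriced → cash-and-carry (borrow at r, buy the stock and collect the dividends, short the forward).
Profit at T = |F_mkt − F*| = |601.74 − 598.7405| = kr 3.00 per share

kr 3.00 per share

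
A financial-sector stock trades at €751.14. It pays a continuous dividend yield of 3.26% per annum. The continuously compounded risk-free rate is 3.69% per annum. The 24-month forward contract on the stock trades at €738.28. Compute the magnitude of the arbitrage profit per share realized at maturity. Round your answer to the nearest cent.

Fair forward: F* = S·e^(carry·T), with carry = (r − q) = 0.0369 − 0.0326 = 0.0043
F* = 751.14 · e^(0.0043 × 24/12) = 751.14 · e^0.008600 = 751.14 × 1.008637 = €757.6276
Market €738.28 < fair €757.6276: forward underpriced → reverse cash-and-carry (short spot, go long the forward).
At maturity, profit = |F_mkt − F*| = |738.28 − 757.6276| = €19.35 per share

€19.35 per share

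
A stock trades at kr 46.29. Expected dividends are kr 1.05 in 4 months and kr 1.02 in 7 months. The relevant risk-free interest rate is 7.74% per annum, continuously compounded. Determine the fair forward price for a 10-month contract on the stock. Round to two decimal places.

PV(dividends) I = 1.05·e^(−0.0774·4/12) + 1.02·e^(−0.0774·7/12)
I = 1.0233 + 0.9750 = 1.9983
F = (S − I)·e^(rT) = (46.29 − 1.9983) · e^(0.0774·10/12)
= 44.2917 · e^0.064500 = 44.2917 × 1.066626 = kr 47.24

kr 47.24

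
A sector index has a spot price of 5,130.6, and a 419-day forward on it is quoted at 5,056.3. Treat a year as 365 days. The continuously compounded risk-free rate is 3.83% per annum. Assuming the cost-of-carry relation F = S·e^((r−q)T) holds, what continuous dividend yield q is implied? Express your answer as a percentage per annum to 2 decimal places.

From F = S·e^((r−q)T): (r − q) = ln(F/S)/T
ln(5056.3/5130.6) = ln(0.985518) = -0.014588
(r − q) = -0.014588 / (419/365) = -0.012708
q = r − ln(F/S)/T = 0.0383 + 0.012708 = 0.051008
q = 5.10%

5.10%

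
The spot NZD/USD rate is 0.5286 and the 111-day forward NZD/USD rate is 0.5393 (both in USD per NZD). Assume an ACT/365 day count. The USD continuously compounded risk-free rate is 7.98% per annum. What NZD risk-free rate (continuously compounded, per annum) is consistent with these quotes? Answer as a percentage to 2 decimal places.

1.39%

F = S·e^((r_USD − r_NZD)T) ⇒ r_NZD = r_USD − ln(F/S)/T
ln(0.5393/0.5286) = 0.020040; /(111/365) = 0.065897
r_NZD = 0.0798 − 0.065897 = 0.013903
r_NZD = 1.39%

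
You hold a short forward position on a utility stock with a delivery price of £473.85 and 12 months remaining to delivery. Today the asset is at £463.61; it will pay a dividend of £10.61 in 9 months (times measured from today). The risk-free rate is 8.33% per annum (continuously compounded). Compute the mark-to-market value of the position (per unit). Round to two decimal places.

-£17.67

PV(remaining dividends) I = 10.61·e^(−0.0833·9/12) = 9.9674
Current forward F = (S − I)·e^(rT) = (463.61 − 9.9674)·e^(0.0833·12/12) = 453.6426 × 1.086868 = 493.0496
Value (long) = (F − K)·e^(−rT) = (493.0496 − 473.85) × 0.920075 = 17.6651
Short position value = −(long value) = -£17.67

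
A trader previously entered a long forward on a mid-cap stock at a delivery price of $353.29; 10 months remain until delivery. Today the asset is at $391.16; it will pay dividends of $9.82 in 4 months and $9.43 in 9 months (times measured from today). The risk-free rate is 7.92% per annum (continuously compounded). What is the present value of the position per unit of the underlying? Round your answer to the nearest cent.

PV(remaining dividends) I = 9.82·e^(−0.0792·4/12) + 9.43·e^(−0.0792·9/12) = 18.4503
Current forward F = (S − I)·e^(rT) = (391.16 − 18.4503)·e^(0.0792·10/12) = 372.7097 × 1.068227 = 398.1386
Value (long) = (F − K)·e^(−rT) = (398.1386 − 353.29) × 0.936131 = 41.9842
Value = $41.98

$41.98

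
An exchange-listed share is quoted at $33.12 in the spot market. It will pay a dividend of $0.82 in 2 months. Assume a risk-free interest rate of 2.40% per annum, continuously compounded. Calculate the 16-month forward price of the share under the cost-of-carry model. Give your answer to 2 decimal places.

PV(dividends) I = 0.82·e^(−0.0240·2/12)
I = 0.8167
F = (S − I)·e^(rT) = (33.12 − 0.8167) · e^(0.0240·16/12)
= 32.3033 · e^0.032000 = 32.3033 × 1.032518 = $33.35

$33.35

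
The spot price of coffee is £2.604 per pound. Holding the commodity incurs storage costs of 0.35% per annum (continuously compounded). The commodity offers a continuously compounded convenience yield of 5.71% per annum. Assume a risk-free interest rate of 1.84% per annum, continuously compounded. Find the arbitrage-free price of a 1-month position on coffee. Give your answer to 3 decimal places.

Net carry = r + u − y = 0.0184 + 0.0035 − 0.0571 = -0.0352
F = S·e^((r+u−y)T) = 2.604 · e^(-0.0352 × 1/12) = 2.604 · e^-0.002933
= 2.604 × 0.997071 = £2.596 per pound

£2.596 per pound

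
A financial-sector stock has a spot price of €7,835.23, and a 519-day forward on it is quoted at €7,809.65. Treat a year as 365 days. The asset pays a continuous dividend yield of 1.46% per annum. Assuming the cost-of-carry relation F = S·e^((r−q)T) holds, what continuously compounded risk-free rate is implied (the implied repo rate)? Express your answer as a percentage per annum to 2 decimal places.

From F = S·e^((r−q)T): (r − q) = ln(F/S)/T
ln(7809.65/7835.23) = ln(0.996735) = -0.003270
(r − q) = -0.003270 / (519/365) = -0.002300
r = ln(F/S)/T + q = -0.002300 + 0.0146 = 0.012300
r = 1.23%

1.23%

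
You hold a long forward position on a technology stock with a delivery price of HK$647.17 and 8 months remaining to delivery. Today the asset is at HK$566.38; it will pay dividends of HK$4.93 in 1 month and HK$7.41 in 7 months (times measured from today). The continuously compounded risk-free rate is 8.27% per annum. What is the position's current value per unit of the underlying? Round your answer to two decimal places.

-HK$58.03

PV(remaining dividends) I = 4.93·e^(−0.0827·1/12) + 7.41·e^(−0.0827·7/12) = 11.9572
Current forward F = (S − I)·e^(rT) = (566.38 − 11.9572)·e^(0.0827·8/12) = 554.4228 × 1.056681 = 585.8480
Value (long) = (F − K)·e^(−rT) = (585.8480 − 647.17) × 0.946359 = -58.0326
Value = -HK$58.03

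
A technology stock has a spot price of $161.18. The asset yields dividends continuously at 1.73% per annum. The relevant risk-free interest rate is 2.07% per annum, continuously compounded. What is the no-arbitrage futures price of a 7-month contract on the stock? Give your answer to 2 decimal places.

$161.50

F = S·e^((r − q)T) = 161.18 · e^((0.0207 − 0.0173) × 7/12)
= 161.18 · e^0.001983 = 161.18 × 1.001985
F = $161.50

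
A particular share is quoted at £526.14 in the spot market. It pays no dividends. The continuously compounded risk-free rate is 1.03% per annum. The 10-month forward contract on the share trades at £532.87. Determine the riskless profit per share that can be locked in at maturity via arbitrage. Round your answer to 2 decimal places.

Fair forward: F* = S·e^(carry·T), with carry = r = 0.0103
F* = 526.14 · e^(0.0103 × 10/12) = 526.14 · e^0.008583 = 526.14 × 1.008620 = £530.6753
Market £532.87 > fair £530.6753: forward overpriced → cash-and-carry (buy spot, short the forward).
At maturity, profit = |F_mkt − F*| = |532.87 − 530.6753| = £2.19 per share

£2.19 per share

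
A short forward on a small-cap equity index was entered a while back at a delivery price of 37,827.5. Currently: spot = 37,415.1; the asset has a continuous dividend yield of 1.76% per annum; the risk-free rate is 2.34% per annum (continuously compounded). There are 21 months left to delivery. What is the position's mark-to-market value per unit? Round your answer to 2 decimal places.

29.47

Current fair forward for the remaining 21 months: F = S·e^((r − q)·T), (r − q) = 0.0234 − 0.0176 = 0.0058
F = 37415.1 · e^(0.0058 × 21/12) = 37415.1 × 1.01020169 = 37796.7973
Value of long forward = (F − K)·e^(−rT) = (37796.7973 − 37827.5) · e^(−0.0234·21/12)
= -30.7027 × 0.95987712 = -29.47
Short position value = −(long value) = 29.47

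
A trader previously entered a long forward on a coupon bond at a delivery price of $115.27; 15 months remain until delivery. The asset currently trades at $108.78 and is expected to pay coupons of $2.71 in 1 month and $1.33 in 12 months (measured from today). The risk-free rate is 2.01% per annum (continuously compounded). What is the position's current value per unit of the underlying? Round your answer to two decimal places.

PV(remaining coupons) I = 2.71·e^(−0.0201·1/12) + 1.33·e^(−0.0201·12/12) = 4.0090
Current forward F = (S − I)·e^(rT) = (108.78 − 4.0090)·e^(0.0201·15/12) = 104.7710 × 1.025443 = 107.4367
Value (long) = (F − K)·e^(−rT) = (107.4367 − 115.27) × 0.975188 = -7.6389
Value = -$7.64

-$7.64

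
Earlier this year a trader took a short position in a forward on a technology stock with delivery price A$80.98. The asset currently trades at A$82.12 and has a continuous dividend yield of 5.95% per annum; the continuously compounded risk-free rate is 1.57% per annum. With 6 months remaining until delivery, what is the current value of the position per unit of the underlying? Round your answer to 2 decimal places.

Current fair forward for the remaining 6 months: F = S·e^((r − q)·T), (r − q) = 0.0157 − 0.0595 = -0.0438
F = 82.12 · e^(-0.0438 × 6/12) = 82.12 × 0.978338 = 80.3411
Value of long forward = (F − K)·e^(−rT) = (80.3411 − 80.98) · e^(−0.0157·6/12)
= -0.6389 × 0.992181 = -0.63
Short position value = −(long value) = A$0.63

A$0.63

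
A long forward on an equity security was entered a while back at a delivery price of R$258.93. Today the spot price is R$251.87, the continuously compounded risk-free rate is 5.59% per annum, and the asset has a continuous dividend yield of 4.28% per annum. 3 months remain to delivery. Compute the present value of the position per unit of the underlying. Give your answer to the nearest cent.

Current fair forward for the remaining 3 months: F = S·e^((r − q)·T), (r − q) = 0.0559 − 0.0428 = 0.0131
F = 251.87 · e^(0.0131 × 3/12) = 251.87 × 1.003280 = 252.6961
Value of long forward = (F − K)·e^(−rT) = (252.6961 − 258.93) · e^(−0.0559·3/12)
= -6.2339 × 0.986122 = -6.15

-R$6.15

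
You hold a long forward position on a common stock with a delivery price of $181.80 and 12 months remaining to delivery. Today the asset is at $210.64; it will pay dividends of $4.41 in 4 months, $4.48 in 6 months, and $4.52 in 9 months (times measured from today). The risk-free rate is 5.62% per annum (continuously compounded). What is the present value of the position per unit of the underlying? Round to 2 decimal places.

$25.76

PV(remaining dividends) I = 4.41·e^(−0.0562·4/12) + 4.48·e^(−0.0562·6/12) + 4.52·e^(−0.0562·9/12) = 13.0175
Current forward F = (S − I)·e^(rT) = (210.64 − 13.0175)·e^(0.0562·12/12) = 197.6225 × 1.057809 = 209.0469
Value (long) = (F − K)·e^(−rT) = (209.0469 − 181.80) × 0.945350 = 25.7579
Value = $25.76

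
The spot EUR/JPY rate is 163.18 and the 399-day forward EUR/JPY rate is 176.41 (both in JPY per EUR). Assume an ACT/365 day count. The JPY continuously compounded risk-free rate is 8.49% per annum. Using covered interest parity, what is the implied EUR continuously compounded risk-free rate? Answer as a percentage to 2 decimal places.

F = S·e^((r_JPY − r_EUR)T) ⇒ r_EUR = r_JPY − ln(F/S)/T
ln(176.41/163.18) = 0.077957; /(399/365) = 0.071314
r_EUR = 0.0849 − 0.071314 = 0.013586
r_EUR = 1.36%

1.36%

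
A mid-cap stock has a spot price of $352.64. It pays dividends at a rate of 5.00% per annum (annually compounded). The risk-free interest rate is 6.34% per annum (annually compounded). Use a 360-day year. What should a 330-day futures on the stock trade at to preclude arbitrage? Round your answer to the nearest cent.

$356.76

F = S · (1+r)^T / (1+q)^T
= 352.64 × 1.057967 / 1.045740 = 352.64 × 1.011692
F = $356.76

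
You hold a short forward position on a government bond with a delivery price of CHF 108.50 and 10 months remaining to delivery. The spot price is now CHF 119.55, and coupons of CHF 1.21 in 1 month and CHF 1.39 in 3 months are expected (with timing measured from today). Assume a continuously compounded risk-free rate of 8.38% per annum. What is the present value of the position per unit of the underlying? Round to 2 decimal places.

PV(remaining coupons) I = 1.21·e^(−0.0838·1/12) + 1.39·e^(−0.0838·3/12) = 2.5628
Current forward F = (S − I)·e^(rT) = (119.55 − 2.5628)·e^(0.0838·10/12) = 116.9872 × 1.072329 = 125.4488
Value (long) = (F − K)·e^(−rT) = (125.4488 − 108.50) × 0.932549 = 15.8056
Short position value = −(long value) = -CHF 15.81

-CHF 15.81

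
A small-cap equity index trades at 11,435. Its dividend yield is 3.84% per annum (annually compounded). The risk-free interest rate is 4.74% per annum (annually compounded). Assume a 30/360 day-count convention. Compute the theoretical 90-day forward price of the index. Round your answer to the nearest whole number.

F = S · (1+r)^T / (1+q)^T
= 11435 × 1.011645 / 1.009465 = 11435 × 1.002160
F = 11,460

11,460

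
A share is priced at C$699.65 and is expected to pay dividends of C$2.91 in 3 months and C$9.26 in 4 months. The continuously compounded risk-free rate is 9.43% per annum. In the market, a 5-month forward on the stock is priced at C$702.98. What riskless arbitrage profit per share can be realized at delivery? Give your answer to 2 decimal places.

C$12.42 per share

PV(dividends) I = 2.91·e^(−0.0943·3/12) + 9.26·e^(−0.0943·4/12) = 11.8157
Fair forward F* = (S − I)·e^(rT) = (699.65 − 11.8157)·e^0.039292 = 687.8343 × 1.040074 = 715.3986
Market C$702.98 < fair 715.3986: forward underpriced → reverse cash-and-carry (short the stock, invest proceeds at r, pay the dividends, go long the forward).
Profit at T = |F_mkt − F*| = |702.98 − 715.3986| = C$12.42 per share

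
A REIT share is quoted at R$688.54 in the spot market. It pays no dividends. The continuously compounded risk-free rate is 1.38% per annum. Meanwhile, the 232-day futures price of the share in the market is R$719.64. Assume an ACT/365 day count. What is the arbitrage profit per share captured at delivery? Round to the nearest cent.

Fair futures: F* = S·e^(carry·T), with carry = r = 0.0138
F* = 688.54 · e^(0.0138 × 232/365) = 688.54 · e^0.008772 = 688.54 × 1.008811 = R$694.6067
Market R$719.64 > fair R$694.6067: forward overpriced → cash-and-carry (buy spot, short the forward).
At maturity, profit = |F_mkt − F*| = |719.64 − 694.6067| = R$25.03 per share

R$25.03 per share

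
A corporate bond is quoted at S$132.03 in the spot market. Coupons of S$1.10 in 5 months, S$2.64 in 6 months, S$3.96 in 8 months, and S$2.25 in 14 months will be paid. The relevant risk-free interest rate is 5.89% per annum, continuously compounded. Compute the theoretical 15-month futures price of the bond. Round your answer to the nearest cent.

PV(coupons) I = 1.10·e^(−0.0589·5/12) + 2.64·e^(−0.0589·6/12) + 3.96·e^(−0.0589·8/12) + 2.25·e^(−0.0589·14/12)
I = 1.0733 + 2.5634 + 3.8075 + 2.1006 = 9.5448
F = (S − I)·e^(rT) = (132.03 − 9.5448) · e^(0.0589·15/12)
= 122.4852 · e^0.073625 = 122.4852 × 1.076403 = S$131.84

S$131.84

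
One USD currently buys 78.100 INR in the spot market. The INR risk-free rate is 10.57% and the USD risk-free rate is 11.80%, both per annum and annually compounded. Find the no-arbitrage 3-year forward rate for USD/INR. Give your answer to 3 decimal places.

75.551

By covered interest parity, F = S · (1+r_INR)^T / (1+r_USD)^T
= 78.100 × 1.351798 / 1.397415 = 78.100 × 0.967356
F = 75.551 INR per USD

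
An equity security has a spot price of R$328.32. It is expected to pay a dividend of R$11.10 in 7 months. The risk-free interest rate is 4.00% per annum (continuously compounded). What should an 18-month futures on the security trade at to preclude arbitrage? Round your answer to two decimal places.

R$337.11

PV(dividends) I = 11.10·e^(−0.0400·7/12)
I = 10.8440
F = (S − I)·e^(rT) = (328.32 − 10.8440) · e^(0.0400·18/12)
= 317.4760 · e^0.060000 = 317.4760 × 1.061837 = R$337.11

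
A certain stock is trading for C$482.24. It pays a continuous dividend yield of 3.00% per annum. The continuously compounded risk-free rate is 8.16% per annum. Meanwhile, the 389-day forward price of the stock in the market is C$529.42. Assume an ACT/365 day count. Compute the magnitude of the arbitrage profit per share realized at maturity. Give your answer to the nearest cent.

Fair forward: F* = S·e^(carry·T), with carry = (r − q) = 0.0816 − 0.0300 = 0.0516
F* = 482.24 · e^(0.0516 × 389/365) = 482.24 · e^0.054993 = 482.24 × 1.056533 = C$509.5025
Market C$529.42 > fair C$509.5025: forward overpriced → cash-and-carry (buy spot, short the forward).
At maturity, profit = |F_mkt − F*| = |529.42 − 509.5025| = C$19.92 per share

C$19.92 per share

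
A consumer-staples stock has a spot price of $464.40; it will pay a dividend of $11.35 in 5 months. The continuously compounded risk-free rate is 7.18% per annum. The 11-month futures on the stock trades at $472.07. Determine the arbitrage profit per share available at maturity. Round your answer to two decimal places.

$12.16 per share

PV(dividends) I = 11.35·e^(−0.0718·5/12) = 11.0155
Fair futures F* = (S − I)·e^(rT) = (464.40 − 11.0155)·e^0.065817 = 453.3845 × 1.068031 = 484.2287
Market $472.07 < fair 484.2287: forward underpriced → reverse cash-and-carry (short the stock, invest proceeds at r, pay the dividends, go long the forward).
Profit at T = |F_mkt − F*| = |472.07 − 484.2287| = $12.16 per share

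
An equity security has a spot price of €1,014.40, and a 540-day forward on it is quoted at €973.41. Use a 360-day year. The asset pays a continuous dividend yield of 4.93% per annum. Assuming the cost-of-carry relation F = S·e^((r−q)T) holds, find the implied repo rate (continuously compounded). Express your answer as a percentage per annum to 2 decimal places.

2.18%

From F = S·e^((r−q)T): (r − q) = ln(F/S)/T
ln(973.41/1014.40) = ln(0.959592) = -0.041247
(r − q) = -0.041247 / (540/360) = -0.027498
r = ln(F/S)/T + q = -0.027498 + 0.0493 = 0.021802
r = 2.18%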